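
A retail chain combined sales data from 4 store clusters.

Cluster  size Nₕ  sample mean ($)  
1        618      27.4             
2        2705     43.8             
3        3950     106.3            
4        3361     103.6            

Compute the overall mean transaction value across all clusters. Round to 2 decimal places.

84.96

N = 618 + 2705 + 3950 + 3361 = 10634.
Overall mean = Σ (Nₕ/N)·x̄ₕ — weight by population share, not a simple average.
Σ Nₕx̄ₕ = 618·27.4 + 2705·43.8 + 3950·106.3 + 3361·103.6 = 16933.2 + 118479 + 419885 + 348199.6 = 903496.8.
Divide by N: 903496.8 / 10634 = 84.9630... → 84.96.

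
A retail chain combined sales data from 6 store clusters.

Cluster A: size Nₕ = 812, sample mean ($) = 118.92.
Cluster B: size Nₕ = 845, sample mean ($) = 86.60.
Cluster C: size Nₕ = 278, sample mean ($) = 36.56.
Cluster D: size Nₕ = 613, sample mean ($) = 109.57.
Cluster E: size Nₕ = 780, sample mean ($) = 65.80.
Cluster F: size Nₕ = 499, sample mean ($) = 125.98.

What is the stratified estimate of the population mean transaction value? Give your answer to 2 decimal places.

94.40

N = 3827; weights Wₕ = Nₕ/N = (0.2122, 0.2208, 0.0726, 0.1602, 0.2038, 0.1304).
x̄_st = Σ Wₕ·x̄ₕ = 0.2122·118.92 + 0.2208·86.60 + 0.0726·36.56 + 0.1602·109.57 + 0.2038·65.80 + 0.1304·125.98 ≈ 94.3972...
→ 94.40.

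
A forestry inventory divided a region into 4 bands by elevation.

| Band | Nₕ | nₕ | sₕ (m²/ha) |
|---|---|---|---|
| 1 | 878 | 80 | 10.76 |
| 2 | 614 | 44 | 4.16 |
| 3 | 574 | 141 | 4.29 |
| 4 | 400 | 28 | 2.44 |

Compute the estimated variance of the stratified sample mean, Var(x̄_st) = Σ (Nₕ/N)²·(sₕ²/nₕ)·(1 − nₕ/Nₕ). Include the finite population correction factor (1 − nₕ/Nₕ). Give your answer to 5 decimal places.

0.19992

N = 2466; Wₕ = Nₕ/N.
band 1: (878/2466)²·10.76²/80·(1 − 80/878) = 0.16674231
band 2: (614/2466)²·4.16²/44·(1 − 44/614) = 0.02263555
band 3: (574/2466)²·4.29²/141·(1 − 141/574) = 0.00533469
band 4: (400/2466)²·2.44²/28·(1 − 28/400) = 0.00520282
Sum = 0.19991537 → 0.19992.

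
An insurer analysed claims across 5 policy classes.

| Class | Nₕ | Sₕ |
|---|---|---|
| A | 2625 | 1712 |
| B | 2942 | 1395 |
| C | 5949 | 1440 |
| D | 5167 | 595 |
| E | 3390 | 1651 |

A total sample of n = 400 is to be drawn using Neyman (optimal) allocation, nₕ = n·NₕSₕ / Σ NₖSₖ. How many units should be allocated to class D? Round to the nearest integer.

A: NₕSₕ = 2625·1712 = 4494000
B: NₕSₕ = 2942·1395 = 4104090
C: NₕSₕ = 5949·1440 = 8566560
D: NₕSₕ = 5167·595 = 3074365
E: NₕSₕ = 3390·1651 = 5596890
Σ NₕSₕ = 25835905.
n_D = 400·3074365/25835905 = 47.598... → 48.

48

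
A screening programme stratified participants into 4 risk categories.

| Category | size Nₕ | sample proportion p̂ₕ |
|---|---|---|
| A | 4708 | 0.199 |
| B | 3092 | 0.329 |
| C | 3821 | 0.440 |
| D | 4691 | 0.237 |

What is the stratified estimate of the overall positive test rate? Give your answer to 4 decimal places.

N = 4708 + 3092 + 3821 + 4691 = 16312.
Overall proportion = Σ (Nₕ/N)·p̂ₕ.
Σ Nₕp̂ₕ = 936.892 + 1017.268 + 1681.24 + 1111.767 = 4747.167.
4747.167 / 16312 = 0.291023... → 0.2910.

0.2910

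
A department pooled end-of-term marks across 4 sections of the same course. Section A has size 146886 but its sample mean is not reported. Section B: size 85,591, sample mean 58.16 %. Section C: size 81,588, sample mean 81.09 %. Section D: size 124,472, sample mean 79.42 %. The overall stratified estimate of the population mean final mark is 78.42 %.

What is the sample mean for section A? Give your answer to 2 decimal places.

87.90

N = 146886 + 85591 + 81588 + 124472 = 438537.
Overall total = μ·N = 78.42·438537 = 34390071.54.
Subtract the known strata: 85591·58.16 + 81588·81.09 + 124472·79.42 = 21479509.72.
Remaining total for section A: 34390071.54 − 21479509.72 = 12910561.82.
Divide by its size: 12910561.82 / 146886 = 87.8951... → 87.90.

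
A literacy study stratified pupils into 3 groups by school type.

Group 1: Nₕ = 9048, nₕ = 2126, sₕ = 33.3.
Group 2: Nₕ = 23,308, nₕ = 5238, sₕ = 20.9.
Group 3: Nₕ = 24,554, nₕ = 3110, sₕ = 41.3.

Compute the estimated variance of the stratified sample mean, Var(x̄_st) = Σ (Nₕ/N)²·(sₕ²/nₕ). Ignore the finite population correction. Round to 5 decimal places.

N = 56910; Wₕ = Nₕ/N.
group 1: (9048/56910)²·33.3²/2126 = 0.01318418
group 2: (23308/56910)²·20.9²/5238 = 0.01398814
group 3: (24554/56910)²·41.3²/3110 = 0.10209560
Sum = 0.12926793 → 0.12927.

0.12927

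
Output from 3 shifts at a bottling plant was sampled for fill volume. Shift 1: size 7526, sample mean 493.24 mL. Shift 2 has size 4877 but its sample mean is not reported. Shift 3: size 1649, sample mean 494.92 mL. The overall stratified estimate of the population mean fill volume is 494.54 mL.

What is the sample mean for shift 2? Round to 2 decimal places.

496.42

N = 7526 + 4877 + 1649 = 14052.
Overall total = μ·N = 494.54·14052 = 6949276.08.
Subtract the known strata: 7526·493.24 + 1649·494.92 = 4528247.32.
Remaining total for shift 2: 6949276.08 − 4528247.32 = 2421028.76.
Divide by its size: 2421028.76 / 4877 = 496.4176... → 496.42.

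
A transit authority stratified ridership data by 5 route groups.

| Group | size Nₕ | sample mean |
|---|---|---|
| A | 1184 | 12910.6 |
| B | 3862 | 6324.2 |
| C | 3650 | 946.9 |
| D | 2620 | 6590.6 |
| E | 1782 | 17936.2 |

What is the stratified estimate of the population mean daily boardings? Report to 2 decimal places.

N = 13098; weights Wₕ = Nₕ/N = (0.0904, 0.2949, 0.2787, 0.2000, 0.1361).
x̄_st = Σ Wₕ·x̄ₕ = 0.0904·12910.6 + 0.2949·6324.2 + 0.2787·946.9 + 0.2000·6590.6 + 0.1361·17936.2 ≈ 7054.2126...
→ 7054.21.

7054.21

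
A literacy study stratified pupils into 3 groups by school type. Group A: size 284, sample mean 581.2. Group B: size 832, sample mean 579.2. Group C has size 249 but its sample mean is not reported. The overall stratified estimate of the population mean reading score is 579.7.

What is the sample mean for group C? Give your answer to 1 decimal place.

579.7

N = 284 + 832 + 249 = 1365.
Overall total = μ·N = 579.7·1365 = 791290.5.
Subtract the known strata: 284·581.2 + 832·579.2 = 646955.2.
Remaining total for group C: 791290.5 − 646955.2 = 144335.3.
Divide by its size: 144335.3 / 249 = 579.660... → 579.7.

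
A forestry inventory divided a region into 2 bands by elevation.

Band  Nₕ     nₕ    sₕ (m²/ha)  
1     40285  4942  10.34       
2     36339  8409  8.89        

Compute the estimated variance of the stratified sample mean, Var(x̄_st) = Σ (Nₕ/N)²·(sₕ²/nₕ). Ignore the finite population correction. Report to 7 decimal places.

N = 76624. Term for each stratum: Wₕ²sₕ²/nₕ.
Var(x̄_st) = 0.0059799208 + 0.0021138564 = 0.0080937772 → 0.0080938.

0.0080938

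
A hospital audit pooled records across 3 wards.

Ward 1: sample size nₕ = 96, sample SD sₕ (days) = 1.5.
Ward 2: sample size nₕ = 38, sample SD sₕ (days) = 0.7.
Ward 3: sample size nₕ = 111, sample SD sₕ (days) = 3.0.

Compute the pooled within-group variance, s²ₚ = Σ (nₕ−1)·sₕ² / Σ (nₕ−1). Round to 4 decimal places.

Degrees of freedom: 95 + 37 + 110 = 242.
Σ(nₕ−1)sₕ² = 95·2.25 + 37·0.49 + 110·9 = 1221.88.
s²ₚ = 1221.88 / 242 = 5.049091... → 5.0491.

5.0491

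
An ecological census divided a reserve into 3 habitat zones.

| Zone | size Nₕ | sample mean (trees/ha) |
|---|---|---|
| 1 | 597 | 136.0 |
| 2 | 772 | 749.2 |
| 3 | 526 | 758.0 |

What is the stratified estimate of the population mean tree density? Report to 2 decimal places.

558.46

N = 1895; weights Wₕ = Nₕ/N = (0.3150, 0.4074, 0.2776).
x̄_st = Σ Wₕ·x̄ₕ = 0.3150·136.0 + 0.4074·749.2 + 0.2776·758.0 ≈ 558.4604...
→ 558.46.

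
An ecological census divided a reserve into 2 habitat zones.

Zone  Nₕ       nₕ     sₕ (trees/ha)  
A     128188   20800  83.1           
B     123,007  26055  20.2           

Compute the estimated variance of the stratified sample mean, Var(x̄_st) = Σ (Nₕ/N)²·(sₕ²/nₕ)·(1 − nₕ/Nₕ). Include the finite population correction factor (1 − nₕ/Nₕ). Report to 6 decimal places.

N = 251195; Wₕ = Nₕ/N.
zone A: (128188/251195)²·83.1²/20800·(1 − 20800/128188) = 0.072430229
zone B: (123007/251195)²·20.2²/26055·(1 − 26055/123007) = 0.002959895
Sum = 0.075390124 → 0.075390.

0.075390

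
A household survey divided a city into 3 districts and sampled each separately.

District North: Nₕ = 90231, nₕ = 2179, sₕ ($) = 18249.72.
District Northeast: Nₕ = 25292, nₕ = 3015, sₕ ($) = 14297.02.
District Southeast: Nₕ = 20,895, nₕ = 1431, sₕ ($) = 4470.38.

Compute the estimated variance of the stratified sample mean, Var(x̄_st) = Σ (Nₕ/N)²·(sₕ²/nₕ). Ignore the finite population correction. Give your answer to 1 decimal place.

69526.8

N = 136418. Term for each stratum: Wₕ²sₕ²/nₕ.
Var(x̄_st) = 66868.7748 + 2330.3799 + 327.6353 = 69526.7899 → 69526.8.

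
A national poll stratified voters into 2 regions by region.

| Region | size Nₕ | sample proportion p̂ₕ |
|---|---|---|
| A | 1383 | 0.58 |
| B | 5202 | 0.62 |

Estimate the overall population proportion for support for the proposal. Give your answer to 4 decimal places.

N = 1383 + 5202 = 6585.
Overall proportion = Σ (Nₕ/N)·p̂ₕ.
Σ Nₕp̂ₕ = 802.14 + 3225.24 = 4027.38.
4027.38 / 6585 = 0.611599... → 0.6116.

0.6116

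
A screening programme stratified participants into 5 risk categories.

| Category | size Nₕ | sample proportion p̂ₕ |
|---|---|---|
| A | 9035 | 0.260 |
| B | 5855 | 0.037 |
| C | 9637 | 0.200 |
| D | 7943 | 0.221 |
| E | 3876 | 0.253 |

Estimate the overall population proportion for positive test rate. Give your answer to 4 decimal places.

N = 9035 + 5855 + 9637 + 7943 + 3876 = 36346.
Overall proportion = Σ (Nₕ/N)·p̂ₕ.
Σ Nₕp̂ₕ = 2349.1 + 216.635 + 1927.4 + 1755.403 + 980.628 = 7229.166.
7229.166 / 36346 = 0.198899... → 0.1989.

0.1989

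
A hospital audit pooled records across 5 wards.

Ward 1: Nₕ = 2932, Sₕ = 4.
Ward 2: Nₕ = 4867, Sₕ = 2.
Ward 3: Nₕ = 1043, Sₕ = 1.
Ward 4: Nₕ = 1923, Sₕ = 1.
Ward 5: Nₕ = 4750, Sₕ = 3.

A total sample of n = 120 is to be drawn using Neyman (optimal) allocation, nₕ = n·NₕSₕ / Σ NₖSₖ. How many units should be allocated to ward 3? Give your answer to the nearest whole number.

Σ NₕSₕ = 2932·4 + 4867·2 + 1043·1 + 1923·1 + 4750·3 = 38678.
Share for 3: 1043/38678 = 0.02697.
n_3 = 120 × 0.02697 = 3.236... → 3.

3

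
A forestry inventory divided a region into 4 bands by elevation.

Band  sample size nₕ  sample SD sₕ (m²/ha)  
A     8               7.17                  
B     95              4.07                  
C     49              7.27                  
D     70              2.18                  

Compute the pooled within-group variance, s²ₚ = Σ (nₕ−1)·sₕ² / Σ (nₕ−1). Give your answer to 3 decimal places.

21.935

A: (8−1)·7.17² = 7·51.4089 = 359.8623
B: (95−1)·4.07² = 94·16.5649 = 1557.1006
C: (49−1)·7.27² = 48·52.8529 = 2536.9392
D: (70−1)·2.18² = 69·4.7524 = 327.9156
Numerator = 4781.8177; denominator = Σ(nₕ−1) = 218.
s²ₚ = 4781.8177/218 = 21.93494... → 21.935.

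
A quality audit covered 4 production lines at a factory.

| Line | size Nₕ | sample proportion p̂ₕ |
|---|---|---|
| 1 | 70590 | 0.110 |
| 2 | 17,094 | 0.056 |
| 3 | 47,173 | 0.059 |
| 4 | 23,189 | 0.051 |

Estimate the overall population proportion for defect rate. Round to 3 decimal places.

N = 70590 + 17094 + 47173 + 23189 = 158046.
Overall proportion = Σ (Nₕ/N)·p̂ₕ.
Σ Nₕp̂ₕ = 7764.9 + 957.264 + 2783.207 + 1182.639 = 12688.01.
12688.01 / 158046 = 0.08028... → 0.080.

0.080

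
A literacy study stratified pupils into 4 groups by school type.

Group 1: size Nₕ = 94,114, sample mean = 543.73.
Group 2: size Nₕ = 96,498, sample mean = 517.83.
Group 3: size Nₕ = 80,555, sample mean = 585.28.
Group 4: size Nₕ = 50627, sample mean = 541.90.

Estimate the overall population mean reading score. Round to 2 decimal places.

N = 321794; weights Wₕ = Nₕ/N = (0.2925, 0.2999, 0.2503, 0.1573).
x̄_st = Σ Wₕ·x̄ₕ = 0.2925·543.73 + 0.2999·517.83 + 0.2503·585.28 + 0.1573·541.90 ≈ 546.0766...
→ 546.08.

546.08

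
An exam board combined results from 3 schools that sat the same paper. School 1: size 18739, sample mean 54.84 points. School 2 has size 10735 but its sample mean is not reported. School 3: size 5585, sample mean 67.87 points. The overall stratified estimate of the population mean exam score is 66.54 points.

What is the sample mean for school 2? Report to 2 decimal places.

86.27

Σ Nₕx̄ₕ = N·μ, so 10735·x̄_2 = 35059·66.54 − (18739·54.84 + 5585·67.87).
= 2332825.86 − 1406700.71 = 926125.15.
x̄_2 = 926125.15 / 10735 = 86.2716... → 86.27.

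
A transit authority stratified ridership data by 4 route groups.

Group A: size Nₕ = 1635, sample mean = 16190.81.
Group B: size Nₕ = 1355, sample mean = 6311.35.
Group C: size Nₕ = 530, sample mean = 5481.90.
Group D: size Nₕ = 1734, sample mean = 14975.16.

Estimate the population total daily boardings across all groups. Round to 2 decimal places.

A: 1635·16190.81 = 26471974.35
B: 1355·6311.35 = 8551879.25
C: 530·5481.90 = 2905407
D: 1734·14975.16 = 25966927.44
τ̂ = Σ Nₕx̄ₕ = 63896188.04.

63896188.04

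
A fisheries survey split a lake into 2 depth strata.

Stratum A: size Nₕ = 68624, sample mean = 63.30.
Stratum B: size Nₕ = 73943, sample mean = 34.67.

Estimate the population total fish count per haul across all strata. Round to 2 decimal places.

6907503.01

Estimate total by summing Nₕ·x̄ₕ over strata.
68624·63.30 + 73943·34.67 = 4343899.2 + 2563603.81 = 6907503.01.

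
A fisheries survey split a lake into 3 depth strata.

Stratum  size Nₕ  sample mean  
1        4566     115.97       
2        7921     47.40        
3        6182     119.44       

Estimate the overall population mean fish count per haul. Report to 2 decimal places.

88.03

x̄_st = (Σ Nₕx̄ₕ) / (Σ Nₕ) = (4566·115.97 + 7921·47.40 + 6182·119.44) / 18669
= 1643352.5 / 18669 = 88.0257... → 88.03.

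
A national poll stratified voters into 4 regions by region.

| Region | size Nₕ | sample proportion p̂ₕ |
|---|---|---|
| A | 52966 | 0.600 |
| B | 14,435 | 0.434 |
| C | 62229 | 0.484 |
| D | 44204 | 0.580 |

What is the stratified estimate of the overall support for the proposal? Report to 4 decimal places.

0.5396

Wₕ = Nₕ/N with N = 173834: 0.3047, 0.0830, 0.3580, 0.2543.
p̂_st = 0.3047·0.600 + 0.0830·0.434 + 0.3580·0.484 + 0.2543·0.580 ≈ 0.539604... → 0.5396.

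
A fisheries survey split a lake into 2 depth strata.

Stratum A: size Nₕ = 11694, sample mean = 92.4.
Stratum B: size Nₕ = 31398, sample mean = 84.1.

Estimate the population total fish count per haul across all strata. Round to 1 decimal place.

A: 11694·92.4 = 1080525.6
B: 31398·84.1 = 2640571.8
τ̂ = Σ Nₕx̄ₕ = 3721097.4.

3721097.4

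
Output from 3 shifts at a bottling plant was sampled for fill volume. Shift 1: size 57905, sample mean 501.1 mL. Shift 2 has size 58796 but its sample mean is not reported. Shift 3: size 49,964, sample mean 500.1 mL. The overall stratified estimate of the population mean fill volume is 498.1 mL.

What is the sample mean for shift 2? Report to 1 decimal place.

N = 57905 + 58796 + 49964 = 166665.
Overall total = μ·N = 498.1·166665 = 83015836.5.
Subtract the known strata: 57905·501.1 + 49964·500.1 = 54003191.9.
Remaining total for shift 2: 83015836.5 − 54003191.9 = 29012644.6.
Divide by its size: 29012644.6 / 58796 = 493.446... → 493.4.

493.4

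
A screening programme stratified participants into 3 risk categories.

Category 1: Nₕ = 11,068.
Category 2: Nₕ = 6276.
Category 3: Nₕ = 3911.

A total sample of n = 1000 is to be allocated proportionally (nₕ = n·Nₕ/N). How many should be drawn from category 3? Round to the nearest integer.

N = 11068 + 6276 + 3911 = 21255.
n_3 = 1000·3911/21255 = 184.004... → 184.

184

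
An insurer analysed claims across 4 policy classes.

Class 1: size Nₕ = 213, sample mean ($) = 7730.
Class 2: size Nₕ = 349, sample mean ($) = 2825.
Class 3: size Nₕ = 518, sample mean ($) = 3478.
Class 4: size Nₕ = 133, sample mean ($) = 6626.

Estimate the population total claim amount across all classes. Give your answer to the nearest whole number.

Estimate total by summing Nₕ·x̄ₕ over strata.
213·7730 + 349·2825 + 518·3478 + 133·6626 = 1646490 + 985925 + 1801604 + 881258 = 5315277.

5315277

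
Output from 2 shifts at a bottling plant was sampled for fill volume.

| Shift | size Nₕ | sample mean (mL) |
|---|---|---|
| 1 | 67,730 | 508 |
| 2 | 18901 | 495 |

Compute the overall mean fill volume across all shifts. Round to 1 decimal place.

505.2

x̄_st = (Σ Nₕx̄ₕ) / (Σ Nₕ) = (67730·508 + 18901·495) / 86631
= 43762835 / 86631 = 505.164... → 505.2.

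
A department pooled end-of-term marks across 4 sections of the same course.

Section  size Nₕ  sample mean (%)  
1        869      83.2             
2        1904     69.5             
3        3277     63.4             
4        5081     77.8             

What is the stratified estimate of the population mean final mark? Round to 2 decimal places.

x̄_st = (Σ Nₕx̄ₕ) / (Σ Nₕ) = (869·83.2 + 1904·69.5 + 3277·63.4 + 5081·77.8) / 11131
= 807692.4 / 11131 = 72.5624... → 72.56.

72.56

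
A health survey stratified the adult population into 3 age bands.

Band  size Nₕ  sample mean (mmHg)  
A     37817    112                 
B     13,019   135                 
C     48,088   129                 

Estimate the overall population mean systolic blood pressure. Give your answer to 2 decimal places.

123.29

N = 37817 + 13019 + 48088 = 98924.
Weight each subgroup mean by Nₕ/N and sum.
Σ Nₕx̄ₕ = 37817·112 + 13019·135 + 48088·129 = 4235504 + 1757565 + 6203352 = 12196421.
Divide by N: 12196421 / 98924 = 123.2908... → 123.29.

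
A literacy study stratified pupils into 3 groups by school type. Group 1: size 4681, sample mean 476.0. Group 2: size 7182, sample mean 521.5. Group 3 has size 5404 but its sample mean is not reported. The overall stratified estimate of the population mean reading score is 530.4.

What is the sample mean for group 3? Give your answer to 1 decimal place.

589.4

N = 4681 + 7182 + 5404 = 17267.
Overall total = μ·N = 530.4·17267 = 9158416.8.
Subtract the known strata: 4681·476.0 + 7182·521.5 = 5973569.
Remaining total for group 3: 9158416.8 − 5973569 = 3184847.8.
Divide by its size: 3184847.8 / 5404 = 589.350... → 589.4.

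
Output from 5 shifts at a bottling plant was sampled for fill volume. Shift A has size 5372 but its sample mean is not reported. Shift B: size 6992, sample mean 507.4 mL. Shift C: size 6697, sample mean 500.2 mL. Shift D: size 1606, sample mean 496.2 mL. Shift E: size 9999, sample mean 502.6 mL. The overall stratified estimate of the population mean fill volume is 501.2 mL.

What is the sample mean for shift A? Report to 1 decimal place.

N = 5372 + 6992 + 6697 + 1606 + 9999 = 30666.
Overall total = μ·N = 501.2·30666 = 15369799.2.
Subtract the known strata: 6992·507.4 + 6697·500.2 + 1606·496.2 + 9999·502.6 = 12719974.8.
Remaining total for shift A: 15369799.2 − 12719974.8 = 2649824.4.
Divide by its size: 2649824.4 / 5372 = 493.266... → 493.3.

493.3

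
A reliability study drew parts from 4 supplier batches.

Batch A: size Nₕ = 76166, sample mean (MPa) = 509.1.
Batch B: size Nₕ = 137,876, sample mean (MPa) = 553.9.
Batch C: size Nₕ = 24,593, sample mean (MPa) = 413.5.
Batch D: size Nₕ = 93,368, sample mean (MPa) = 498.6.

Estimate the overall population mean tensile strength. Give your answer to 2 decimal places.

N = 76166 + 137876 + 24593 + 93368 = 332003.
Weight each subgroup mean by Nₕ/N and sum.
Σ Nₕx̄ₕ = 76166·509.1 + 137876·553.9 + 24593·413.5 + 93368·498.6 = 38776110.6 + 76369516.4 + 10169205.5 + 46553284.8 = 171868117.3.
Divide by N: 171868117.3 / 332003 = 517.6704... → 517.67.

517.67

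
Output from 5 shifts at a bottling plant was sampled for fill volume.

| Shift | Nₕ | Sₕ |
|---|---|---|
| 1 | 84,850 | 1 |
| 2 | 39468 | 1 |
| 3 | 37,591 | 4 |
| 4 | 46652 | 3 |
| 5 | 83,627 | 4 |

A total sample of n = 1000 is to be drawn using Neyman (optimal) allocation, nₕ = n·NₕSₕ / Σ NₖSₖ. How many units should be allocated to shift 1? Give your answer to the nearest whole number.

1: NₕSₕ = 84850·1 = 84850
2: NₕSₕ = 39468·1 = 39468
3: NₕSₕ = 37591·4 = 150364
4: NₕSₕ = 46652·3 = 139956
5: NₕSₕ = 83627·4 = 334508
Σ NₕSₕ = 749146.
n_1 = 1000·84850/749146 = 113.262... → 113.

113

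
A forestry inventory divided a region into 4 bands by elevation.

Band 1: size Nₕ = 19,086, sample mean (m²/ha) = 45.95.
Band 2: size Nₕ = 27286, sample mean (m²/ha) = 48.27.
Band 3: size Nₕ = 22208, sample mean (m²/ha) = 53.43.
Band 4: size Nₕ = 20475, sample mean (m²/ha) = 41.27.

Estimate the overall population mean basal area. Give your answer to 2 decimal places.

47.45

N = 19086 + 27286 + 22208 + 20475 = 89055.
Overall mean = Σ (Nₕ/N)·x̄ₕ — weight by population share, not a simple average.
Σ Nₕx̄ₕ = 19086·45.95 + 27286·48.27 + 22208·53.43 + 20475·41.27 = 877001.7 + 1317095.22 + 1186573.44 + 845003.25 = 4225673.61.
Divide by N: 4225673.61 / 89055 = 47.4502... → 47.45.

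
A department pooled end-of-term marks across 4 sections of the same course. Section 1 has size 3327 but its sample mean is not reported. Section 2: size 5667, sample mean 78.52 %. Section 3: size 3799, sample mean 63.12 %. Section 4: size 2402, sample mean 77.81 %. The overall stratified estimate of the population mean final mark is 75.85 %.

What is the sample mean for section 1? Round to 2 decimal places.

84.42

Σ Nₕx̄ₕ = N·μ, so 3327·x̄_1 = 15195·75.85 − (5667·78.52 + 3799·63.12 + 2402·77.81).
= 1152540.75 − 871665.34 = 280875.41.
x̄_1 = 280875.41 / 3327 = 84.4230... → 84.42.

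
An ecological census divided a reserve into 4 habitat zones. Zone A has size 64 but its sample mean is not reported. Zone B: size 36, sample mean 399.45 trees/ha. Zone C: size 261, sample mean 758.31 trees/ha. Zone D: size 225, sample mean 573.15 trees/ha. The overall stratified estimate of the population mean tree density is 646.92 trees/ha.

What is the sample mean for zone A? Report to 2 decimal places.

591.21

N = 64 + 36 + 261 + 225 = 586.
Overall total = μ·N = 646.92·586 = 379095.12.
Subtract the known strata: 36·399.45 + 261·758.31 + 225·573.15 = 341257.86.
Remaining total for zone A: 379095.12 − 341257.86 = 37837.26.
Divide by its size: 37837.26 / 64 = 591.2072... → 591.21.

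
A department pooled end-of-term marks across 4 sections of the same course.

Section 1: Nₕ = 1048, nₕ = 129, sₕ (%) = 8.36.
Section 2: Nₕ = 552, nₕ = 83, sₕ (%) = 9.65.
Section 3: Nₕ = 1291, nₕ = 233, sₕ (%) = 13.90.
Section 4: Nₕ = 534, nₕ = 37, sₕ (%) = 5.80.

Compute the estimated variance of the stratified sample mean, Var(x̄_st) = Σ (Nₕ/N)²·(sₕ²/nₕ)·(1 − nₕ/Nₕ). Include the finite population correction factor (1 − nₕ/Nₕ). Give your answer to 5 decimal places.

0.18636

N = 3425. Term for each stratum: Wₕ²sₕ²/nₕ·(1−nₕ/Nₕ).
Var(x̄_st) = 0.04448140 + 0.02476095 + 0.09655270 + 0.02056983 = 0.18636489 → 0.18636.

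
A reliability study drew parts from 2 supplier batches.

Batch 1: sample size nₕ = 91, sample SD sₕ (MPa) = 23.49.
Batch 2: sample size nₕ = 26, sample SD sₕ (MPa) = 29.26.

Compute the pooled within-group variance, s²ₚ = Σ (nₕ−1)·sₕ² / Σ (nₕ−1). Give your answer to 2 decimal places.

617.95

1: (91−1)·23.49² = 90·551.7801 = 49660.209
2: (26−1)·29.26² = 25·856.1476 = 21403.69
Numerator = 71063.899; denominator = Σ(nₕ−1) = 115.
s²ₚ = 71063.899/115 = 617.9469... → 617.95.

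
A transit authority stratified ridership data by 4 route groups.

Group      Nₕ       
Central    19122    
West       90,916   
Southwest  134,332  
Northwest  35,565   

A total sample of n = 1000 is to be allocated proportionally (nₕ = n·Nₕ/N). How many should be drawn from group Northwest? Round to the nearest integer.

Share of group Northwest = 35565/279935 = 0.12705.
Allocate 1000 × 0.12705 = 127.047... → 127.

127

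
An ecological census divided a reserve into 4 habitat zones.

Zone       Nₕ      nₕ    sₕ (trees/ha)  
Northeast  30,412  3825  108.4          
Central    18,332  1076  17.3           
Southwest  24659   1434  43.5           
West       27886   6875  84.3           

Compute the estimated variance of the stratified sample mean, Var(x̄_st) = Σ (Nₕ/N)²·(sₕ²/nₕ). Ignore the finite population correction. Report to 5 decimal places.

0.44261

N = 101289. Term for each stratum: Wₕ²sₕ²/nₕ.
Var(x̄_st) = 0.27694436 + 0.00911119 + 0.07820882 + 0.07834843 = 0.44261280 → 0.44261.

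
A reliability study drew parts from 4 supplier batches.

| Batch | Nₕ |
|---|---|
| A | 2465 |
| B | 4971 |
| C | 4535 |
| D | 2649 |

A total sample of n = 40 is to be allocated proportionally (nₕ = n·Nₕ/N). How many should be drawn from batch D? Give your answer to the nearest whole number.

Share of batch D = 2649/14620 = 0.18119.
Allocate 40 × 0.18119 = 7.248... → 7.

7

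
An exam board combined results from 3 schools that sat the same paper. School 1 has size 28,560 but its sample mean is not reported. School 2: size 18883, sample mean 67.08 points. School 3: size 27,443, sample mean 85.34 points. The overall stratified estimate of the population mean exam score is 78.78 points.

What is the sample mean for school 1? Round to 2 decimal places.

80.21

Σ Nₕx̄ₕ = N·μ, so 28560·x̄_1 = 74886·78.78 − (18883·67.08 + 27443·85.34).
= 5899519.08 − 3608657.26 = 2290861.82.
x̄_1 = 2290861.82 / 28560 = 80.2122... → 80.21.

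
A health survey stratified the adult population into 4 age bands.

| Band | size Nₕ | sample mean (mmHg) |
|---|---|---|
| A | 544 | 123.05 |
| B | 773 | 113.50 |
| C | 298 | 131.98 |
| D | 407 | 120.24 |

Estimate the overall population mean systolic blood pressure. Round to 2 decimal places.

120.15

N = 2022; weights Wₕ = Nₕ/N = (0.2690, 0.3823, 0.1474, 0.2013).
x̄_st = Σ Wₕ·x̄ₕ = 0.2690·123.05 + 0.3823·113.50 + 0.1474·131.98 + 0.2013·120.24 ≈ 120.1496...
→ 120.15.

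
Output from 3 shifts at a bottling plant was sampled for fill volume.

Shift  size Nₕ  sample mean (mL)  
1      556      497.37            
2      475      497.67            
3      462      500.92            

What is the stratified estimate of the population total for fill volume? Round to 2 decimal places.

Population total = Σ Nₕ·x̄ₕ (each stratum's size times its mean).
556·497.37 + 475·497.67 + 462·500.92 = 276537.72 + 236393.25 + 231425.04 = 744356.01.

744356.01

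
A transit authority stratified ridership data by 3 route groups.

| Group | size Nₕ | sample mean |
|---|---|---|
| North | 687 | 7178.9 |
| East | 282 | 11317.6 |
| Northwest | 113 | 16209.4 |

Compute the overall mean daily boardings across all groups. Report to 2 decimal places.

9200.67

N = 1082; weights Wₕ = Nₕ/N = (0.6349, 0.2606, 0.1044).
x̄_st = Σ Wₕ·x̄ₕ = 0.6349·7178.9 + 0.2606·11317.6 + 0.1044·16209.4 ≈ 9200.6744...
→ 9200.67.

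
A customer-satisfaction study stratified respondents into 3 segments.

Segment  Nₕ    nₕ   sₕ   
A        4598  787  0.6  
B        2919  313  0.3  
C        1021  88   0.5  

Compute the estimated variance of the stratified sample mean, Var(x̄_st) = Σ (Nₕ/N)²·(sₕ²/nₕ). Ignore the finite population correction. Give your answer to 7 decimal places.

0.0002069

N = 8538; Wₕ = Nₕ/N.
segment A: (4598/8538)²·0.6²/787 = 0.0001326641
segment B: (2919/8538)²·0.3²/313 = 0.0000336089
segment C: (1021/8538)²·0.5²/88 = 0.0000406253
Sum = 0.0002068983 → 0.0002069.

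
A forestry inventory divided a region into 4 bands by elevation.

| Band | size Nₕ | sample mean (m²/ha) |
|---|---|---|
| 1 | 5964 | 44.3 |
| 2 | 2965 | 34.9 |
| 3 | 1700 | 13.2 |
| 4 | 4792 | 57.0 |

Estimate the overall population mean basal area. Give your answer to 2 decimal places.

x̄_st = (Σ Nₕx̄ₕ) / (Σ Nₕ) = (5964·44.3 + 2965·34.9 + 1700·13.2 + 4792·57.0) / 15421
= 663267.7 / 15421 = 43.0107... → 43.01.

43.01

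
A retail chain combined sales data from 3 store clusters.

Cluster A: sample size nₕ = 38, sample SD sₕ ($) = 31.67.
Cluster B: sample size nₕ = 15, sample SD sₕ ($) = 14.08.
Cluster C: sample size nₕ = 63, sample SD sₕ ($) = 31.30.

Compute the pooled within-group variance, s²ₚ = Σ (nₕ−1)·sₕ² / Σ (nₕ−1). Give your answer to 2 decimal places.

A: (38−1)·31.67² = 37·1002.9889 = 37110.5893
B: (15−1)·14.08² = 14·198.2464 = 2775.4496
C: (63−1)·31.30² = 62·979.69 = 60740.78
Numerator = 100626.8189; denominator = Σ(nₕ−1) = 113.
s²ₚ = 100626.8189/113 = 890.5028... → 890.50.

890.50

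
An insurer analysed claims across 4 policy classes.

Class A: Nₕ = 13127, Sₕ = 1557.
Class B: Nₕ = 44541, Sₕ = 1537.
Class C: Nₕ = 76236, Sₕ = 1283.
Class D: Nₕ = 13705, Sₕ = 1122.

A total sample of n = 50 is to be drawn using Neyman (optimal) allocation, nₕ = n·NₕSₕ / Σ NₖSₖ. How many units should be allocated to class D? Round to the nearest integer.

4

Σ NₕSₕ = 13127·1557 + 44541·1537 + 76236·1283 + 13705·1122 = 202086054.
Share for D: 15377010/202086054 = 0.07609.
n_D = 50 × 0.07609 = 3.805... → 4.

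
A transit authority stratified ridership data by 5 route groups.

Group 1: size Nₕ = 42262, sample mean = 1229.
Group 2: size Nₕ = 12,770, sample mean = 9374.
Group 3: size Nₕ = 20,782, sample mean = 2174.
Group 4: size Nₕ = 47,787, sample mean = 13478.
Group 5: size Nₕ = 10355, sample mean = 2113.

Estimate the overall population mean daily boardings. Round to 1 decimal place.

6590.1

x̄_st = (Σ Nₕx̄ₕ) / (Σ Nₕ) = (42262·1229 + 12770·9374 + 20782·2174 + 47787·13478 + 10355·2113) / 133956
= 882779347 / 133956 = 6590.069... → 6590.1.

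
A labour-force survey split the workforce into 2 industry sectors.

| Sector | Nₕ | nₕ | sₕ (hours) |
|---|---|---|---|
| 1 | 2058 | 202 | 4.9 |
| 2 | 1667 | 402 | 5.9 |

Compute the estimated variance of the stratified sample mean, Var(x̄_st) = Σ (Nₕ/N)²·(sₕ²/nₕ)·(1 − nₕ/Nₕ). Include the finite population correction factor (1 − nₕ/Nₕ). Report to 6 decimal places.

N = 3725; Wₕ = Nₕ/N.
sector 1: (2058/3725)²·4.9²/202·(1 − 202/2058) = 0.032719871
sector 2: (1667/3725)²·5.9²/402·(1 − 402/1667) = 0.013159868
Sum = 0.045879739 → 0.045880.

0.045880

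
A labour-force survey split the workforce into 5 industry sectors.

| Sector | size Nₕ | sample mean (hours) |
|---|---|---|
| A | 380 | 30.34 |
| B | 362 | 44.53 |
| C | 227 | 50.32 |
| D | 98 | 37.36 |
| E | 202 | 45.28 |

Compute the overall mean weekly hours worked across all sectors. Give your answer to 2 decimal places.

40.88

N = 380 + 362 + 227 + 98 + 202 = 1269.
The stratified mean weights each stratum mean by its population share Nₕ/N.
Σ Nₕx̄ₕ = 380·30.34 + 362·44.53 + 227·50.32 + 98·37.36 + 202·45.28 = 11529.2 + 16119.86 + 11422.64 + 3661.28 + 9146.56 = 51879.54.
Divide by N: 51879.54 / 1269 = 40.8822... → 40.88.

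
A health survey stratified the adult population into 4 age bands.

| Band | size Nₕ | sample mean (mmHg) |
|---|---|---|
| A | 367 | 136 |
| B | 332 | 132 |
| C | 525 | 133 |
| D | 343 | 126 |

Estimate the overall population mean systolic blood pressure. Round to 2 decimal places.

N = 367 + 332 + 525 + 343 = 1567.
Overall mean = Σ (Nₕ/N)·x̄ₕ — weight by population share, not a simple average.
Σ Nₕx̄ₕ = 367·136 + 332·132 + 525·133 + 343·126 = 49912 + 43824 + 69825 + 43218 = 206779.
Divide by N: 206779 / 1567 = 131.9585... → 131.96.

131.96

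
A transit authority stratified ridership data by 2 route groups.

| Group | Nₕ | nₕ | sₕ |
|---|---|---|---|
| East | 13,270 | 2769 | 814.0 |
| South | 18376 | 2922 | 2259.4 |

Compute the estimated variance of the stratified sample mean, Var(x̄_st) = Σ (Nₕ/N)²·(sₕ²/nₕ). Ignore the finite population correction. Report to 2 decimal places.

631.15

N = 31646; Wₕ = Nₕ/N.
group East: (13270/31646)²·814.0²/2769 = 42.07557
group South: (18376/31646)²·2259.4²/2922 = 589.07468
Sum = 631.15025 → 631.15.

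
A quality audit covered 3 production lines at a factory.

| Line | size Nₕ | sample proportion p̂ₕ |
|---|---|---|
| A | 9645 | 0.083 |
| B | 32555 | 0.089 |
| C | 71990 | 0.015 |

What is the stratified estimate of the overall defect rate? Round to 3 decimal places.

0.042

N = 9645 + 32555 + 71990 = 114190.
Overall proportion = Σ (Nₕ/N)·p̂ₕ.
Σ Nₕp̂ₕ = 800.535 + 2897.395 + 1079.85 = 4777.78.
4777.78 / 114190 = 0.04184... → 0.042.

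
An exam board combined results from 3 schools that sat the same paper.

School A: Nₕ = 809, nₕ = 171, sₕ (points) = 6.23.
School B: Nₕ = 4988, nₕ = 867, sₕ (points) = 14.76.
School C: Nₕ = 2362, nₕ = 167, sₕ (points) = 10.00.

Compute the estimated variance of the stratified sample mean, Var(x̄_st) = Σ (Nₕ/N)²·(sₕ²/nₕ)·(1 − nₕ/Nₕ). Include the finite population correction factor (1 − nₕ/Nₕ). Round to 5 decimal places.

N = 8159. Term for each stratum: Wₕ²sₕ²/nₕ·(1−nₕ/Nₕ).
Var(x̄_st) = 0.00175985 + 0.07759055 + 0.04663630 = 0.12598669 → 0.12599.

0.12599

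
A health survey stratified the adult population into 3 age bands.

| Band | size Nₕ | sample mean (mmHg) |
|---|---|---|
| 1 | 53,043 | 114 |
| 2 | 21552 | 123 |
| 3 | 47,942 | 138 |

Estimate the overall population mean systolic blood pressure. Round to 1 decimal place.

125.0

N = 53043 + 21552 + 47942 = 122537.
The stratified mean weights each stratum mean by its population share Nₕ/N.
Σ Nₕx̄ₕ = 53043·114 + 21552·123 + 47942·138 = 6046902 + 2650896 + 6615996 = 15313794.
Divide by N: 15313794 / 122537 = 124.973... → 125.0.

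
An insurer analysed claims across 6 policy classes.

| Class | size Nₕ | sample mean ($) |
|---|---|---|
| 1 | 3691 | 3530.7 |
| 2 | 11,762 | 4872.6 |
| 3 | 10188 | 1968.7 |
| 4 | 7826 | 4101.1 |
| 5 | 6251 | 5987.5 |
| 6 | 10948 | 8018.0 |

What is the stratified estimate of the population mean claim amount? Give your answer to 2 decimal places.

4888.97

N = 50666; weights Wₕ = Nₕ/N = (0.0728, 0.2321, 0.2011, 0.1545, 0.1234, 0.2161).
x̄_st = Σ Wₕ·x̄ₕ = 0.0728·3530.7 + 0.2321·4872.6 + 0.2011·1968.7 + 0.1545·4101.1 + 0.1234·5987.5 + 0.2161·8018.0 ≈ 4888.9706...
→ 4888.97.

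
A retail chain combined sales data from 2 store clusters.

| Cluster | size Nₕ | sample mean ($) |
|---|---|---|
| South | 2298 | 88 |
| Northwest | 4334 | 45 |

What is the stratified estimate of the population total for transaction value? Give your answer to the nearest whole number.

South: 2298·88 = 202224
Northwest: 4334·45 = 195030
τ̂ = Σ Nₕx̄ₕ = 397254.

397254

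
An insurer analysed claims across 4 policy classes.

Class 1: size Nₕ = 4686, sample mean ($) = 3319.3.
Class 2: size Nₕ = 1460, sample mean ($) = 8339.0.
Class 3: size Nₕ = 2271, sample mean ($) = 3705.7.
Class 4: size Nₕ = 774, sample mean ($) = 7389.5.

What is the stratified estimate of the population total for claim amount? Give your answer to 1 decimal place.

Estimate total by summing Nₕ·x̄ₕ over strata.
4686·3319.3 + 1460·8339.0 + 2271·3705.7 + 774·7389.5 = 15554239.8 + 12174940 + 8415644.7 + 5719473 = 41864297.5.

41864297.5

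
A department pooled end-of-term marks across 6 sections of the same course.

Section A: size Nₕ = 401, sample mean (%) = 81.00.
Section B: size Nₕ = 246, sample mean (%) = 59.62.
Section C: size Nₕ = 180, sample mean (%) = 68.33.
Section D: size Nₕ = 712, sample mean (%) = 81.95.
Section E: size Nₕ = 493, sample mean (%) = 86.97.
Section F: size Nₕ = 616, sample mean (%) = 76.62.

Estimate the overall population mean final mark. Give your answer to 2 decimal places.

78.50

N = 2648; weights Wₕ = Nₕ/N = (0.1514, 0.0929, 0.0680, 0.2689, 0.1862, 0.2326).
x̄_st = Σ Wₕ·x̄ₕ = 0.1514·81.00 + 0.0929·59.62 + 0.0680·68.33 + 0.2689·81.95 + 0.1862·86.97 + 0.2326·76.62 ≈ 78.5005...
→ 78.50.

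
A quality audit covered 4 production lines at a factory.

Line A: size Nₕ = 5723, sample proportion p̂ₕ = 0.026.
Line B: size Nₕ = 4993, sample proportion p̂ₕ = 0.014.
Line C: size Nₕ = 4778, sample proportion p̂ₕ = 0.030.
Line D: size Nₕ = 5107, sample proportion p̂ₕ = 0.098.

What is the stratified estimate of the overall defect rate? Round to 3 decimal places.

0.042

Wₕ = Nₕ/N with N = 20601: 0.2778, 0.2424, 0.2319, 0.2479.
p̂_st = 0.2778·0.026 + 0.2424·0.014 + 0.2319·0.030 + 0.2479·0.098 ≈ 0.04187... → 0.042.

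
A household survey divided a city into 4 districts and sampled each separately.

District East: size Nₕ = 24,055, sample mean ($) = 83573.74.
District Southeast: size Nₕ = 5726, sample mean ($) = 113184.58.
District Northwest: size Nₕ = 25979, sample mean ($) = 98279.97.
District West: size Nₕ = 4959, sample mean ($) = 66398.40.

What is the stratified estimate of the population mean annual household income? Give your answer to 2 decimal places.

N = 60719; weights Wₕ = Nₕ/N = (0.3962, 0.0943, 0.4279, 0.0817).
x̄_st = Σ Wₕ·x̄ₕ = 0.3962·83573.74 + 0.0943·113184.58 + 0.4279·98279.97 + 0.0817·66398.40 ≈ 91255.5580...
→ 91255.56.

91255.56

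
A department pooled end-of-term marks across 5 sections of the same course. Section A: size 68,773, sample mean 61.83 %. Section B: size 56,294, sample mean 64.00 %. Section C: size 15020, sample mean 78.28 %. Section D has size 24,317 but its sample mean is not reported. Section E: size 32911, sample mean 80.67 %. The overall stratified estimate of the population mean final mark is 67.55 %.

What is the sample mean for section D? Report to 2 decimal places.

67.56

Σ Nₕx̄ₕ = N·μ, so 24317·x̄_D = 197315·67.55 − (68773·61.83 + 56294·64.00 + 15020·78.28 + 32911·80.67).
= 13328628.25 − 11685746.56 = 1642881.69.
x̄_D = 1642881.69 / 24317 = 67.5610... → 67.56.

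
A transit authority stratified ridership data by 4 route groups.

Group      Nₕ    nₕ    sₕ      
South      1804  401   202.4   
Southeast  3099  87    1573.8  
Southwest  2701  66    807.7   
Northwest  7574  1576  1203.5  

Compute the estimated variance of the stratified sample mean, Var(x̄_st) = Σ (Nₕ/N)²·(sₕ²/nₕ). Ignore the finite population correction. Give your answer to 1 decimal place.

1730.2

N = 15178. Term for each stratum: Wₕ²sₕ²/nₕ.
Var(x̄_st) = 1.4432 + 1186.8447 + 313.0230 + 228.8535 = 1730.1643 → 1730.2.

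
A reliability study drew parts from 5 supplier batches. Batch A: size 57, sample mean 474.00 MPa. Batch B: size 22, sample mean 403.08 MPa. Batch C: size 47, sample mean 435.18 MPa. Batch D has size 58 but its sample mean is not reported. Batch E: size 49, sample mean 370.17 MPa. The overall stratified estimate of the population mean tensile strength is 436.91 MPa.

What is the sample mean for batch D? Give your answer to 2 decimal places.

Σ Nₕx̄ₕ = N·μ, so 58·x̄_D = 233·436.91 − (57·474.00 + 22·403.08 + 47·435.18 + 49·370.17).
= 101800.03 − 74477.55 = 27322.48.
x̄_D = 27322.48 / 58 = 471.0772... → 471.08.

471.08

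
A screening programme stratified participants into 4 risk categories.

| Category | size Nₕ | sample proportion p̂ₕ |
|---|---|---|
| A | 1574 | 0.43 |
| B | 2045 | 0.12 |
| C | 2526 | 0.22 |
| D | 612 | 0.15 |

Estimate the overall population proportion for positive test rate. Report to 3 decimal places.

N = 1574 + 2045 + 2526 + 612 = 6757.
Overall proportion = Σ (Nₕ/N)·p̂ₕ.
Σ Nₕp̂ₕ = 676.82 + 245.4 + 555.72 + 91.8 = 1569.74.
1569.74 / 6757 = 0.23231... → 0.232.

0.232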